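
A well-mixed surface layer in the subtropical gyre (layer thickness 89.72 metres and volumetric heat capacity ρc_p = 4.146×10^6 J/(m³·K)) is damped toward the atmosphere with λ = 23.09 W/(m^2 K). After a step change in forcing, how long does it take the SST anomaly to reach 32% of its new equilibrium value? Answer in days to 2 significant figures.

Areal heat capacity C = ρc_p × D = 4.146×10^6 × 89.72 = 3.72×10^8 J/(m²·K).
τ = C / λ = 3.72×10^8 / 23.09 = 1.61×10^7 s.
Fraction reached: 1 − e^(−t/τ) = 0.32 ⇒ t = −τ ln(1 − 0.32) = τ × 0.386.
t = 6.21×10^6 s = 71.9 days.

72 days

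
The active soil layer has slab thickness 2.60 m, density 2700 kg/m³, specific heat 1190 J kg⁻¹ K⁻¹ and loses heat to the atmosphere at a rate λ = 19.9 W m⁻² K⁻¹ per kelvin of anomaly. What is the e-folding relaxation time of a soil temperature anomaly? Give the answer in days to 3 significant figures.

Areal heat capacity C = ρ c_p D = 2700 × 1190 × 2.60 = 8.35×10^6 J m⁻² K⁻¹.
Relaxation time τ = C / λ = 8.35×10^6 / 19.9 = 4.20×10^5 s.
In days: 4.20×10^5 s / (86400 s/day) = 4.86 days.

4.86 days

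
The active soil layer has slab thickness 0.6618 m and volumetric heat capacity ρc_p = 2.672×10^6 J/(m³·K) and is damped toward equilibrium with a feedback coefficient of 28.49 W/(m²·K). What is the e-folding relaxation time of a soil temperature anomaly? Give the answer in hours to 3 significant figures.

Areal heat capacity C = ρc_p × D = 2.672×10^6 × 0.6618 = 1.77×10^6 J/(m²·K).
Relaxation time τ = C / λ = 1.77×10^6 / 28.49 = 62100 s.
In hours: 62100 s / (3600 s/hour) = 17.2 hours.

17.2 hours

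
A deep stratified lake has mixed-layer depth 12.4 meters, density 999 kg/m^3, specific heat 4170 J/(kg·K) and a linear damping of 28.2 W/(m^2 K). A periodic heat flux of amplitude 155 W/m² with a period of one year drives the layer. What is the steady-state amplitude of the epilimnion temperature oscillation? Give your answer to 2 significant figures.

5.2 K

Areal heat capacity C = ρ c_p D = 999 × 4170 × 12.4 = 5.17×10^7 J m⁻² K⁻¹.
Angular frequency ω = 2π / T = 2π / 3.15×10^7 s = 1.99×10^-7 s⁻¹.
√((Cω)² + λ²) = √((10.3)² + 28.2²) = 30.0 W/(m²·K).
Amplitude A = F₀ / √((Cω)²+λ²) = 155 / 30.0 = 5.16 K.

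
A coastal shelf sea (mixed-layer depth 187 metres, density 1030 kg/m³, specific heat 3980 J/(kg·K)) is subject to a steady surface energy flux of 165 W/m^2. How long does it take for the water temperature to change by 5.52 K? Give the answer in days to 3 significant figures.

Areal heat capacity C = ρ c_p D = 1030 × 3980 × 187 = 7.67×10^8 J/(m²·K).
Time required: Δt = C ΔT / F = 7.67×10^8 × 5.52 / 165 = 2.56×10^7 s.
In days: 2.56×10^7 s / (86400 s/day) = 297 days.

297 days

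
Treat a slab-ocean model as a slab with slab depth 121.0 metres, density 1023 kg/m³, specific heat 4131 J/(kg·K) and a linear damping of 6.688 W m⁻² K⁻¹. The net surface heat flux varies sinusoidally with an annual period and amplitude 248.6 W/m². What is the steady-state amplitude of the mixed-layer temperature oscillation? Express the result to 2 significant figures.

2.4 K

Areal heat capacity C = ρ c_p D = 1023 × 4131 × 121.0 = 5.11×10^8 J/(m²·K).
Angular frequency ω = 2π / T = 2π / 3.15×10^7 s = 1.99×10^-7 s⁻¹.
√((Cω)² + λ²) = √((102)² + 6.688²) = 102 W/(m²·K).
Amplitude A = F₀ / √((Cω)²+λ²) = 248.6 / 102 = 2.43 K.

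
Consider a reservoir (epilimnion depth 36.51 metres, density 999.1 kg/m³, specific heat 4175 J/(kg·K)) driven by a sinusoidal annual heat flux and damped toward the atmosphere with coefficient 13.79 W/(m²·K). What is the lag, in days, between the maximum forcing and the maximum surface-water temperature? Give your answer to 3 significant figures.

Areal heat capacity C = ρ c_p D = 999.1 × 4175 × 36.51 = 1.52×10^8 J/(m²·K).
ω = 2π / 3.15×10^7 s = 1.99×10^-7 s⁻¹.
Phase lag φ = arctan(Cω/λ) = arctan(30.3/13.79) = 1.14 rad.
Time lag = φ / ω = 1.14 / 1.99×10^-7 = 5.74×10^6 s = 66.5 days.

66.5 days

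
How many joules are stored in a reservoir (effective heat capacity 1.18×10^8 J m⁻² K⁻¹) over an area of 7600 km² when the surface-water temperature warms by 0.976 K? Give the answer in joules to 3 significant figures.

8.75×10^17 J

Areal heat capacity C = 1.18×10^8 J m⁻² K⁻¹ (given).
Heat per unit area: q = C ΔT = 1.18×10^8 × 0.976 = 1.15×10^8 J/m².
Total heat: Q = q × A = 1.15×10^8 × (7600 × 10⁶ m²) = 8.75×10^17 J.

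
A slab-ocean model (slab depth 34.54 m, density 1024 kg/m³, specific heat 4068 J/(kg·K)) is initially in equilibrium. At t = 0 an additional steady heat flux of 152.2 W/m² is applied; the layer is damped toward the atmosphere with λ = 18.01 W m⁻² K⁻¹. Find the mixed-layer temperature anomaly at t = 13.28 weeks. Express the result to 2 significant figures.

Areal heat capacity C = ρ c_p D = 1024 × 4068 × 34.54 = 1.44×10^8 J m⁻² K⁻¹.
τ = C / λ = 1.44×10^8 / 18.01 = 7.99×10^6 s.
Equilibrium anomaly ΔT_eq = F / λ = 152.2 / 18.01 = 8.45 K.
t = 13.28 weeks = 8.03×10^6 s, so t/τ = 1.01.
ΔT(t) = ΔT_eq (1 − e^(−t/τ)) = 8.45 × (1 − e^−1.01) = 5.36 K.

5.4 K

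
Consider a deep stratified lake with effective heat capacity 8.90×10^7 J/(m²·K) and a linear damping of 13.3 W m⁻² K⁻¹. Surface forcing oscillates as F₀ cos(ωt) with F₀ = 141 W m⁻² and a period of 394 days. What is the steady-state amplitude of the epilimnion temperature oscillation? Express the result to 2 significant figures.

Areal heat capacity C = 8.90×10^7 J/(m²·K) (given).
Angular frequency ω = 2π / T = 2π / 3.40×10^7 s = 1.85×10^-7 s⁻¹.
√((Cω)² + λ²) = √((16.4)² + 13.3²) = 21.1 W/(m²·K).
Amplitude A = F₀ / √((Cω)²+λ²) = 141 / 21.1 = 6.67 K.

6.7 K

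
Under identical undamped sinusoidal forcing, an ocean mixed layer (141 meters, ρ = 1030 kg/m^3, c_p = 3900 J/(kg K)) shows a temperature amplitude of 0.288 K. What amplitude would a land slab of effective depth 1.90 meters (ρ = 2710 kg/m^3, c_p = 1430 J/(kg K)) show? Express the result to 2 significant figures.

C_ocean = 5.66×10^8 J/(m²·K); C_land = 7.36×10^6 J/(m²·K).
A ∝ 1/C ⇒ A_land = A_ocean × C_ocean/C_land = 0.288 × 76.9 = 22.2 K.

22 K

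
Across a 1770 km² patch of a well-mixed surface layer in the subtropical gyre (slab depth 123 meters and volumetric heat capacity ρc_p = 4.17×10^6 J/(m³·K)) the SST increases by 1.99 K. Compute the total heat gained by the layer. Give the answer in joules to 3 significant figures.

Areal heat capacity C = ρc_p × D = 4.17×10^6 × 123 = 5.13×10^8 J m⁻² K⁻¹.
Heat per unit area: q = C ΔT = 5.13×10^8 × 1.99 = 1.02×10^9 J/m².
Total heat: Q = q × A = 1.02×10^9 × (1770 × 10⁶ m²) = 1.81×10^18 J.

1.81×10^18 J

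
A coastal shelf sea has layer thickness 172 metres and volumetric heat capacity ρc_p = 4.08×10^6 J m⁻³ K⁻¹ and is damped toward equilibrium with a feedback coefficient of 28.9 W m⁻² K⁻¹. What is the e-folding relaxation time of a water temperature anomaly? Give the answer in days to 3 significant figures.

281 days

Areal heat capacity C = ρc_p × D = 4.08×10^6 × 172 = 7.02×10^8 J/(m^2 K).
Relaxation time τ = C / λ = 7.02×10^8 / 28.9 = 2.43×10^7 s.
In days: 2.43×10^7 s / (86400 s/day) = 281 days.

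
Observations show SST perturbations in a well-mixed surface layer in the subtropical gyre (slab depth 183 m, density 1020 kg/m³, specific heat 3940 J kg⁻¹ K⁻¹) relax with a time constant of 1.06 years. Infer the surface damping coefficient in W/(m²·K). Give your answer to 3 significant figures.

Areal heat capacity C = ρ c_p D = 1020 × 3940 × 183 = 7.35×10^8 J/(m²·K).
τ = 1.06 years = 3.35×10^7 s.
λ = C / τ = 7.35×10^8 / 3.35×10^7 = 22.0 W/(m²·K).

22.0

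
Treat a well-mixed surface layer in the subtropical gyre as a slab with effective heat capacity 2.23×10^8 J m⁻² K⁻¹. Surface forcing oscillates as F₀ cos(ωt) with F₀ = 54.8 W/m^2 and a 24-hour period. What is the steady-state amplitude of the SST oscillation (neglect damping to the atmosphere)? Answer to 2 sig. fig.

0.0034 K

Areal heat capacity C = 2.23×10^8 J m⁻² K⁻¹ (given).
Angular frequency ω = 2π / T = 2π / 86400 s = 7.27×10^-5 s⁻¹.
Cω = 2.23×10^8 × 7.27×10^-5 = 16200 W/(m²·K).
Amplitude A = F₀ / (Cω) = 54.8 / 16200 = 0.00338 K.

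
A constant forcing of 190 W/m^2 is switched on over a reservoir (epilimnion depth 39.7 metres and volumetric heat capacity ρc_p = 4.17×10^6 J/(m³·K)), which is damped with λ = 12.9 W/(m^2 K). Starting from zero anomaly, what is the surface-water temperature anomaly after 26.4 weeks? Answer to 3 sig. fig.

10.5 K

Areal heat capacity C = ρc_p × D = 4.17×10^6 × 39.7 = 1.66×10^8 J/(m²·K).
τ = C / λ = 1.66×10^8 / 12.9 = 1.28×10^7 s.
Equilibrium anomaly ΔT_eq = F / λ = 190 / 12.9 = 14.7 K.
t = 26.4 weeks = 1.60×10^7 s, so t/τ = 1.24.
ΔT(t) = ΔT_eq (1 − e^(−t/τ)) = 14.7 × (1 − e^−1.24) = 10.5 K.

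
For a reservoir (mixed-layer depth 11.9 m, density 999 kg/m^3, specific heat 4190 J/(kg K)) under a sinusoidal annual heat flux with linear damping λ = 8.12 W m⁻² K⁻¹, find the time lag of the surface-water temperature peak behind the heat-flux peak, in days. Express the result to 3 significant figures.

Areal heat capacity C = ρ c_p D = 999 × 4190 × 11.9 = 4.98×10^7 J/(m²·K).
ω = 2π / 3.15×10^7 s = 1.99×10^-7 s⁻¹.
Phase lag φ = arctan(Cω/λ) = arctan(9.92/8.12) = 0.885 rad.
Time lag = φ / ω = 0.885 / 1.99×10^-7 = 4.44×10^6 s = 51.4 days.

51.4 days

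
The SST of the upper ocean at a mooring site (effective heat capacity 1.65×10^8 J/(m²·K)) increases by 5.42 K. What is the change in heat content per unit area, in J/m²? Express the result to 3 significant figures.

8.94×10^8

Areal heat capacity C = 1.65×10^8 J/(m²·K) (given).
ΔQ = C ΔT = 1.65×10^8 × 5.42 = 8.94×10^8 J/m².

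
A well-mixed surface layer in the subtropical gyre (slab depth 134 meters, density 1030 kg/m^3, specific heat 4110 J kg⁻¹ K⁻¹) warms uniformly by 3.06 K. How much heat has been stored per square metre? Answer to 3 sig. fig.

1.74×10^9

Areal heat capacity C = ρ c_p D = 1030 × 4110 × 134 = 5.67×10^8 J/(m^2 K).
ΔQ = C ΔT = 5.67×10^8 × 3.06 = 1.74×10^9 J/m².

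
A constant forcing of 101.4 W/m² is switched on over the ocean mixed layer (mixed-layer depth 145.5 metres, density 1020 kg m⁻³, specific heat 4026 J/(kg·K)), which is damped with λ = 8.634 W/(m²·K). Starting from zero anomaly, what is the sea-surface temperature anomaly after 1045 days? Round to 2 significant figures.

8.6 K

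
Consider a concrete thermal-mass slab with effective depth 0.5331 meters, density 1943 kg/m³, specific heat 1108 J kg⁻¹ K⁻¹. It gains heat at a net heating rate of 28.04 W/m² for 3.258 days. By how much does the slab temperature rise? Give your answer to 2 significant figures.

Areal heat capacity C = ρ c_p D = 1943 × 1108 × 0.5331 = 1.15×10^6 J m⁻² K⁻¹.
Net heat input Q = F Δt = 28.04 × (3.258 days × 86400 s/day) = 7.89×10^6 J/m².
ΔT = Q / C = 7.89×10^6 / 1.15×10^6 = 6.88 K.

6.9 K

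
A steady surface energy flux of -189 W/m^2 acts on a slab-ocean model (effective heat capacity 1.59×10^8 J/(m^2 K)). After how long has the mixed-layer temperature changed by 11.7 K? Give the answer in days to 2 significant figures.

110 days

Areal heat capacity C = 1.59×10^8 J/(m^2 K) (given).
Time required: Δt = C ΔT / F = 1.59×10^8 × -11.7 / -189 = 9.84×10^6 s.
In days: 9.84×10^6 s / (86400 s/day) = 114 days.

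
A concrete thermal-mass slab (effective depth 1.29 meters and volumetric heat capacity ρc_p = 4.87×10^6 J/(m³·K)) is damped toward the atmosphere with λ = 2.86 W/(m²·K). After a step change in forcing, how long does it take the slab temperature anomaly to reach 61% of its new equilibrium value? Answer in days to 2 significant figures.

24 days

Areal heat capacity C = ρc_p × D = 4.87×10^6 × 1.29 = 6.28×10^6 J/(m²·K).
τ = C / λ = 6.28×10^6 / 2.86 = 2.20×10^6 s.
Fraction reached: 1 − e^(−t/τ) = 0.61 ⇒ t = −τ ln(1 − 0.61) = τ × 0.942.
t = 2.07×10^6 s = 23.9 days.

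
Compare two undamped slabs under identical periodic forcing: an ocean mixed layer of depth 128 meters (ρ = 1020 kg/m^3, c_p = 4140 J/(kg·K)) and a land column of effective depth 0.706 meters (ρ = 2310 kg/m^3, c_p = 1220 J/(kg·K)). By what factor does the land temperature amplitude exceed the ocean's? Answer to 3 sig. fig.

C_ocean = 1020 × 4140 × 128 = 5.41×10^8 J/(m²·K).
C_land = 2310 × 1220 × 0.706 = 1.99×10^6 J/(m²·K).
Undamped amplitude ∝ 1/C, so A_land/A_ocean = C_ocean/C_land = 272.

272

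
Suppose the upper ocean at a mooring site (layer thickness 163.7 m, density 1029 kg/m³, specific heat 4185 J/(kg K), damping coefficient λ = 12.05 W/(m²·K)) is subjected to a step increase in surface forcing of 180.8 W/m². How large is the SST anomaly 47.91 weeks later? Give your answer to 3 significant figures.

Areal heat capacity C = ρ c_p D = 1029 × 4185 × 163.7 = 7.05×10^8 J m⁻² K⁻¹.
τ = C / λ = 7.05×10^8 / 12.05 = 5.85×10^7 s.
Equilibrium anomaly ΔT_eq = F / λ = 180.8 / 12.05 = 15.0 K.
t = 47.91 weeks = 2.90×10^7 s, so t/τ = 0.495.
ΔT(t) = ΔT_eq (1 − e^(−t/τ)) = 15.0 × (1 − e^−0.495) = 5.86 K.

5.86 K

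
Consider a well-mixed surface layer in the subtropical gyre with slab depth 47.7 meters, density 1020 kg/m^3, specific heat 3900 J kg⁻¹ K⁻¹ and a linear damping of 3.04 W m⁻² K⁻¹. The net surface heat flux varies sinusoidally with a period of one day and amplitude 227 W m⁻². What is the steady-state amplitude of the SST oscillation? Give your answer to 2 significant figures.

0.016 K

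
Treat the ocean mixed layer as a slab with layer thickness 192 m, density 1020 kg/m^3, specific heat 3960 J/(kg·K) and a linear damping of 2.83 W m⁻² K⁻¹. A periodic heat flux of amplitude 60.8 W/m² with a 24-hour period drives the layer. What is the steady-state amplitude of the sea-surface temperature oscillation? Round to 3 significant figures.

Areal heat capacity C = ρ c_p D = 1020 × 3960 × 192 = 7.76×10^8 J m⁻² K⁻¹.
Angular frequency ω = 2π / T = 2π / 86400 s = 7.27×10^-5 s⁻¹.
√((Cω)² + λ²) = √((56400)² + 2.83²) = 56400 W/(m²·K).
Amplitude A = F₀ / √((Cω)²+λ²) = 60.8 / 56400 = 0.00108 K.

0.00108 K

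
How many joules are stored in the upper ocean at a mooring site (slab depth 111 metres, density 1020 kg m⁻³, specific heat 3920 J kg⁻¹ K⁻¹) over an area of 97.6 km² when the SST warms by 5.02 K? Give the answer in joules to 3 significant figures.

Areal heat capacity C = ρ c_p D = 1020 × 3920 × 111 = 4.44×10^8 J/(m²·K).
Heat per unit area: q = C ΔT = 4.44×10^8 × 5.02 = 2.23×10^9 J/m².
Total heat: Q = q × A = 2.23×10^9 × (97.6 × 10⁶ m²) = 2.17×10^17 J.

2.17×10^17 J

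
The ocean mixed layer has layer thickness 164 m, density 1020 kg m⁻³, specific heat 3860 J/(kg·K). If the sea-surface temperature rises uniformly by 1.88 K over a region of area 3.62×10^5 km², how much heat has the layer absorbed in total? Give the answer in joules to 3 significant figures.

4.39×10^20 J

Areal heat capacity C = ρ c_p D = 1020 × 3860 × 164 = 6.46×10^8 J/(m^2 K).
Heat per unit area: q = C ΔT = 6.46×10^8 × 1.88 = 1.21×10^9 J/m².
Total heat: Q = q × A = 1.21×10^9 × (3.62×10^5 × 10⁶ m²) = 4.39×10^20 J.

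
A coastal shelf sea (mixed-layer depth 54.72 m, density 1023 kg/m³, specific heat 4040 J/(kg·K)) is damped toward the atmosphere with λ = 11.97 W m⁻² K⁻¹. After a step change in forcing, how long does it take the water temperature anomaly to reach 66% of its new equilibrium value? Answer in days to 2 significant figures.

240 days

Areal heat capacity C = ρ c_p D = 1023 × 4040 × 54.72 = 2.26×10^8 J m⁻² K⁻¹.
τ = C / λ = 2.26×10^8 / 11.97 = 1.89×10^7 s.
Fraction reached: 1 − e^(−t/τ) = 0.66 ⇒ t = −τ ln(1 − 0.66) = τ × 1.08.
t = 2.04×10^7 s = 236 days.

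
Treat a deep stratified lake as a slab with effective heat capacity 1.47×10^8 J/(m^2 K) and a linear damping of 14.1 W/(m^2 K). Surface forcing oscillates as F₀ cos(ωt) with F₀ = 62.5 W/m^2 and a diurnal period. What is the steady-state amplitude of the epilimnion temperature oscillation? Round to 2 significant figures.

Areal heat capacity C = 1.47×10^8 J/(m^2 K) (given).
Angular frequency ω = 2π / T = 2π / 86400 s = 7.27×10^-5 s⁻¹.
√((Cω)² + λ²) = √((10700)² + 14.1²) = 10700 W/(m²·K).
Amplitude A = F₀ / √((Cω)²+λ²) = 62.5 / 10700 = 0.00585 K.

0.0058 K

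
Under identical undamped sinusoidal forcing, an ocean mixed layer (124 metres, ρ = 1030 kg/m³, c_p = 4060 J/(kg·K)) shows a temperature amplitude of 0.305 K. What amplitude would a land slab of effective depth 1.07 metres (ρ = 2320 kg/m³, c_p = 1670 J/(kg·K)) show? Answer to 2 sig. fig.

C_ocean = 5.19×10^8 J/(m²·K); C_land = 4.15×10^6 J/(m²·K).
A ∝ 1/C ⇒ A_land = A_ocean × C_ocean/C_land = 0.305 × 125 = 38.2 K.

38 K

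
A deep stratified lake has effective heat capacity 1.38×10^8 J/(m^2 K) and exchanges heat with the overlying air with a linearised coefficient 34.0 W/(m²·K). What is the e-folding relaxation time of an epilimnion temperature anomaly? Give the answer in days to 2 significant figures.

47 days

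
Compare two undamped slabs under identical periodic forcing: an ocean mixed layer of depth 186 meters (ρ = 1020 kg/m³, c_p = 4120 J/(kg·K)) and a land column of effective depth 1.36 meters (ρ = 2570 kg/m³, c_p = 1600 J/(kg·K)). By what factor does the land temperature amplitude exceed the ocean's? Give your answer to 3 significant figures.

C_ocean = 1020 × 4120 × 186 = 7.82×10^8 J/(m²·K).
C_land = 2570 × 1600 × 1.36 = 5.59×10^6 J/(m²·K).
Undamped amplitude ∝ 1/C, so A_land/A_ocean = C_ocean/C_land = 140.

140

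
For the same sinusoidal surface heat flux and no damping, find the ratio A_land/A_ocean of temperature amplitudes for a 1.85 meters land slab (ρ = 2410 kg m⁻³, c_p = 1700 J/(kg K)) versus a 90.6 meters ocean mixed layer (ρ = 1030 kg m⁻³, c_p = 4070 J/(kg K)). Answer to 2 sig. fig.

50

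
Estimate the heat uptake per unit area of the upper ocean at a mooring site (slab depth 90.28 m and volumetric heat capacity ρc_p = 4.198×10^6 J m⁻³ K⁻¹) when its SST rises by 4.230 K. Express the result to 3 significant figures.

Areal heat capacity C = ρc_p × D = 4.198×10^6 × 90.28 = 3.79×10^8 J/(m²·K).
ΔQ = C ΔT = 3.79×10^8 × 4.230 = 1.60×10^9 J/m².

1.60×10^9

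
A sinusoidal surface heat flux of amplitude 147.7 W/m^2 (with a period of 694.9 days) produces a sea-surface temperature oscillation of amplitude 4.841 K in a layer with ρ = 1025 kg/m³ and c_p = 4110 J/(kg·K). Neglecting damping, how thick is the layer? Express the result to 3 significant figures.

69.2 m

ω = 2π / 6.00×10^7 s = 1.05×10^-7 s⁻¹.
Required C = F₀ / (A ω) = 147.7 / (4.841 × 1.05×10^-7) = 2.92×10^8 J/(m²·K).
D = C / (ρ c_p) = 2.92×10^8 / (1025 × 4110) = 69.2 m.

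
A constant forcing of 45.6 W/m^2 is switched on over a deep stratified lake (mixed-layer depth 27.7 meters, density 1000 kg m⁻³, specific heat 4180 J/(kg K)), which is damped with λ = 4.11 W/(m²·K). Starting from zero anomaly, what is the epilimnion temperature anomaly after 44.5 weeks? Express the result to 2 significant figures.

Areal heat capacity C = ρ c_p D = 1000 × 4180 × 27.7 = 1.16×10^8 J/(m²·K).
τ = C / λ = 1.16×10^8 / 4.11 = 2.82×10^7 s.
Equilibrium anomaly ΔT_eq = F / λ = 45.6 / 4.11 = 11.1 K.
t = 44.5 weeks = 2.69×10^7 s, so t/τ = 0.955.
ΔT(t) = ΔT_eq (1 − e^(−t/τ)) = 11.1 × (1 − e^−0.955) = 6.83 K.

6.8 K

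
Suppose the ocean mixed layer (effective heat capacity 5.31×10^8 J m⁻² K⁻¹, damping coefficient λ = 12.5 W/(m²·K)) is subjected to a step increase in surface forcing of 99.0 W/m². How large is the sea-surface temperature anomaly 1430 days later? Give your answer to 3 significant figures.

7.49 K

Areal heat capacity C = 5.31×10^8 J m⁻² K⁻¹ (given).
τ = C / λ = 5.31×10^8 / 12.5 = 4.25×10^7 s.
Equilibrium anomaly ΔT_eq = F / λ = 99.0 / 12.5 = 7.92 K.
t = 1430 days = 1.24×10^8 s, so t/τ = 2.91.
ΔT(t) = ΔT_eq (1 − e^(−t/τ)) = 7.92 × (1 − e^−2.91) = 7.49 K.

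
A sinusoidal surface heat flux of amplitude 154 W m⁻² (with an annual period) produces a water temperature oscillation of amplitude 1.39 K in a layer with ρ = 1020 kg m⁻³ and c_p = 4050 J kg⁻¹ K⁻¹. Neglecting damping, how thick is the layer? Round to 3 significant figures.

135 m

ω = 2π / 3.15×10^7 s = 1.99×10^-7 s⁻¹.
Required C = F₀ / (A ω) = 154 / (1.39 × 1.99×10^-7) = 5.56×10^8 J/(m²·K).
D = C / (ρ c_p) = 5.56×10^8 / (1020 × 4050) = 135 m.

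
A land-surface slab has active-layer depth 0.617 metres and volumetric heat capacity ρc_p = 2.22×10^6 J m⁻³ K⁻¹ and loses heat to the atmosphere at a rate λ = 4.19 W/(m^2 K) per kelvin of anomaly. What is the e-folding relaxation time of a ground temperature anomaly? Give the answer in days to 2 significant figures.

3.8 days

Areal heat capacity C = ρc_p × D = 2.22×10^6 × 0.617 = 1.37×10^6 J/(m²·K).
Relaxation time τ = C / λ = 1.37×10^6 / 4.19 = 3.27×10^5 s.
In days: 3.27×10^5 s / (86400 s/day) = 3.78 days.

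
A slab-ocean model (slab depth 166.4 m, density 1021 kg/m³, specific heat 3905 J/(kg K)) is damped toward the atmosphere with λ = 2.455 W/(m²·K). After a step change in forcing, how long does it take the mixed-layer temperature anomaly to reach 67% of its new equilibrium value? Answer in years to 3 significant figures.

Areal heat capacity C = ρ c_p D = 1021 × 3905 × 166.4 = 6.63×10^8 J/(m²·K).
τ = C / λ = 6.63×10^8 / 2.455 = 2.70×10^8 s.
Fraction reached: 1 − e^(−t/τ) = 0.67 ⇒ t = −τ ln(1 − 0.67) = τ × 1.11.
t = 3.00×10^8 s = 9.49 years.

9.49 years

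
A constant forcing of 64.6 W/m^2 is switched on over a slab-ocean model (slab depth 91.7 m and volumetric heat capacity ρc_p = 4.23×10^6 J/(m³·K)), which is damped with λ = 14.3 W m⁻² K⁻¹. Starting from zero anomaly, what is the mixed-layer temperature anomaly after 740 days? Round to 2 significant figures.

4.1 K

Areal heat capacity C = ρc_p × D = 4.23×10^6 × 91.7 = 3.88×10^8 J m⁻² K⁻¹.
τ = C / λ = 3.88×10^8 / 14.3 = 2.71×10^7 s.
Equilibrium anomaly ΔT_eq = F / λ = 64.6 / 14.3 = 4.52 K.
t = 740 days = 6.39×10^7 s, so t/τ = 2.36.
ΔT(t) = ΔT_eq (1 − e^(−t/τ)) = 4.52 × (1 − e^−2.36) = 4.09 K.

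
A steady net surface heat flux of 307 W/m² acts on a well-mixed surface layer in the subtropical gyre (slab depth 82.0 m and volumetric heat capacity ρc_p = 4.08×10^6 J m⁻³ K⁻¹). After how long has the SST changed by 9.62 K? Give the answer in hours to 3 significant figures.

2910 hours

Areal heat capacity C = ρc_p × D = 4.08×10^6 × 82.0 = 3.35×10^8 J m⁻² K⁻¹.
Time required: Δt = C ΔT / F = 3.35×10^8 × 9.62 / 307 = 1.05×10^7 s.
In hours: 1.05×10^7 s / (3600 s/hour) = 2910 hours.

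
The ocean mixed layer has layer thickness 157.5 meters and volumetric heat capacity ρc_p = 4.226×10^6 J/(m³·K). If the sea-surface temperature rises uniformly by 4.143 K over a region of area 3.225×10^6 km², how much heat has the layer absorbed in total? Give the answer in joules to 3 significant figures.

8.89×10^21 J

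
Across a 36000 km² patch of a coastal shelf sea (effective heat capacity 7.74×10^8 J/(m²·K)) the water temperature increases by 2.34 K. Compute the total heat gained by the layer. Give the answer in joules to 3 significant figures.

6.52×10^19 J

Areal heat capacity C = 7.74×10^8 J/(m²·K) (given).
Heat per unit area: q = C ΔT = 7.74×10^8 × 2.34 = 1.81×10^9 J/m².
Total heat: Q = q × A = 1.81×10^9 × (36000 × 10⁶ m²) = 6.52×10^19 J.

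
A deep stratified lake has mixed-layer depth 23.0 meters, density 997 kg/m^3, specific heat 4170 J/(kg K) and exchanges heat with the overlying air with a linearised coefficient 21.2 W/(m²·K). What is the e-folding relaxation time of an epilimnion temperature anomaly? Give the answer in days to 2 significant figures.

Areal heat capacity C = ρ c_p D = 997 × 4170 × 23.0 = 9.56×10^7 J m⁻² K⁻¹.
Relaxation time τ = C / λ = 9.56×10^7 / 21.2 = 4.51×10^6 s.
In days: 4.51×10^6 s / (86400 s/day) = 52.2 days.

52 days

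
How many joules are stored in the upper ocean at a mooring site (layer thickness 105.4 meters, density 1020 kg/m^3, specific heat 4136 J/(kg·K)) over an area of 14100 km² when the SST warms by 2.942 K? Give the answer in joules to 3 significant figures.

1.84×10^19 J

Areal heat capacity C = ρ c_p D = 1020 × 4136 × 105.4 = 4.45×10^8 J/(m²·K).
Heat per unit area: q = C ΔT = 4.45×10^8 × 2.942 = 1.31×10^9 J/m².
Total heat: Q = q × A = 1.31×10^9 × (14100 × 10⁶ m²) = 1.84×10^19 J.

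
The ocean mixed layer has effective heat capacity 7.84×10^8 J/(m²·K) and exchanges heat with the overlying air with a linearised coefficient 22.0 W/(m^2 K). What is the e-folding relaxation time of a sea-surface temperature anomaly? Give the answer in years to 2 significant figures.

Areal heat capacity C = 7.84×10^8 J/(m²·K) (given).
Relaxation time τ = C / λ = 7.84×10^8 / 22.0 = 3.56×10^7 s.
In years: 3.56×10^7 s / (3.156×10^7 s/year) = 1.13 years.

1.1 years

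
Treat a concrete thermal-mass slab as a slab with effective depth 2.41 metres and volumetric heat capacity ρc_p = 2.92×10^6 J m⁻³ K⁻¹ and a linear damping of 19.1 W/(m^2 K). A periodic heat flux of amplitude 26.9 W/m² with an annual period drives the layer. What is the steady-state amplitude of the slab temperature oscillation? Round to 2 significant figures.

Areal heat capacity C = ρc_p × D = 2.92×10^6 × 2.41 = 7.04×10^6 J/(m^2 K).
Angular frequency ω = 2π / T = 2π / 3.15×10^7 s = 1.99×10^-7 s⁻¹.
√((Cω)² + λ²) = √((1.40)² + 19.1²) = 19.2 W/(m²·K).
Amplitude A = F₀ / √((Cω)²+λ²) = 26.9 / 19.2 = 1.40 K.

1.4 K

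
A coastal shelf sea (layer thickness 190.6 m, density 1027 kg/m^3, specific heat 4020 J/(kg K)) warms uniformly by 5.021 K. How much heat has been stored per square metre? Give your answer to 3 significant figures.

Areal heat capacity C = ρ c_p D = 1027 × 4020 × 190.6 = 7.87×10^8 J m⁻² K⁻¹.
ΔQ = C ΔT = 7.87×10^8 × 5.021 = 3.95×10^9 J/m².

3.95×10^9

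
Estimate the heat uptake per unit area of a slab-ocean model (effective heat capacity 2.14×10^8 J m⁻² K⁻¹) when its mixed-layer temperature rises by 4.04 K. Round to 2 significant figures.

Areal heat capacity C = 2.14×10^8 J m⁻² K⁻¹ (given).
ΔQ = C ΔT = 2.14×10^8 × 4.04 = 8.65×10^8 J/m².

8.6×10^8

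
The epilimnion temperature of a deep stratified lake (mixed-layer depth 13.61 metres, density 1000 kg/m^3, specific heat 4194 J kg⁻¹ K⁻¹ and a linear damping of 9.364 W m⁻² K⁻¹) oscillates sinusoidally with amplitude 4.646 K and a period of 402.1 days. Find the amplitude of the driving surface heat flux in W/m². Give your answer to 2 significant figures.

65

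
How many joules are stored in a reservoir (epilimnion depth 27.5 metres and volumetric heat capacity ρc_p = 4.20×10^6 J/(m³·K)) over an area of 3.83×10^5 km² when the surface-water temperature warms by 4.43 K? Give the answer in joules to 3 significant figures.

1.96×10^20 J

Areal heat capacity C = ρc_p × D = 4.20×10^6 × 27.5 = 1.16×10^8 J/(m^2 K).
Heat per unit area: q = C ΔT = 1.16×10^8 × 4.43 = 5.12×10^8 J/m².
Total heat: Q = q × A = 5.12×10^8 × (3.83×10^5 × 10⁶ m²) = 1.96×10^20 J.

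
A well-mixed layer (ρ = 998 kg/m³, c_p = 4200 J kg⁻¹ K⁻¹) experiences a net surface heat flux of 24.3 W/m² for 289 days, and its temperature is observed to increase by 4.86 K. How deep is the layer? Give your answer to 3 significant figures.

Heat input Q = F Δt = 24.3 × 2.50×10^7 s = 6.07×10^8 J/m².
Required areal heat capacity C = Q / ΔT = 1.25×10^8 J/(m²·K).
Depth D = C / (ρ c_p) = 1.25×10^8 / (998 × 4200) = 29.8 m.

29.8 m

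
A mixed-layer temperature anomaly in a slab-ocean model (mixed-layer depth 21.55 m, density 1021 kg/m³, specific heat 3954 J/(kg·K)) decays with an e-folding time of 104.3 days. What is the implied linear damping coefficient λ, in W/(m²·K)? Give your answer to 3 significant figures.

9.65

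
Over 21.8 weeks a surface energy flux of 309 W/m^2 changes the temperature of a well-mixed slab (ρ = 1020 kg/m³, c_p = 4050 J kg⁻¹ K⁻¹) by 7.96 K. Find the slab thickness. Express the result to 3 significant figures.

124 m

Heat input Q = F Δt = 309 × 1.32×10^7 s = 4.07×10^9 J/m².
Required areal heat capacity C = Q / ΔT = 5.12×10^8 J/(m²·K).
Depth D = C / (ρ c_p) = 5.12×10^8 / (1020 × 4050) = 124 m.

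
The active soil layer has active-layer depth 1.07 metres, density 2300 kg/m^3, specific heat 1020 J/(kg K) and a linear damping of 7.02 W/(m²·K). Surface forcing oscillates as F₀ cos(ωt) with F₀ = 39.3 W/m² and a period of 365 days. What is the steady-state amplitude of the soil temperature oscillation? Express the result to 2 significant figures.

Areal heat capacity C = ρ c_p D = 2300 × 1020 × 1.07 = 2.51×10^6 J/(m²·K).
Angular frequency ω = 2π / T = 2π / 3.15×10^7 s = 1.99×10^-7 s⁻¹.
√((Cω)² + λ²) = √((0.500)² + 7.02²) = 7.04 W/(m²·K).
Amplitude A = F₀ / √((Cω)²+λ²) = 39.3 / 7.04 = 5.58 K.

5.6 K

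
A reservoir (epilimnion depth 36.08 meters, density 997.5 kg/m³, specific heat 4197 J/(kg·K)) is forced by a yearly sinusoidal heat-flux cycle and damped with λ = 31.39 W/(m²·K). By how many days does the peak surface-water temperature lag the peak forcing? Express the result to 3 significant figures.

44.4 days

Areal heat capacity C = ρ c_p D = 997.5 × 4197 × 36.08 = 1.51×10^8 J/(m^2 K).
ω = 2π / 3.15×10^7 s = 1.99×10^-7 s⁻¹.
Phase lag φ = arctan(Cω/λ) = arctan(30.1/31.39) = 0.764 rad.
Time lag = φ / ω = 0.764 / 1.99×10^-7 = 3.84×10^6 s = 44.4 days.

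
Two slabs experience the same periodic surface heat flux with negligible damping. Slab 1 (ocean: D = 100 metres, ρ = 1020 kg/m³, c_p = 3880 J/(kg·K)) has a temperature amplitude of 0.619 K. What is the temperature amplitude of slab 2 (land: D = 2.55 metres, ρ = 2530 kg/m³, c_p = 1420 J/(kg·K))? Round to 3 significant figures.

C_ocean = 3.96×10^8 J/(m²·K); C_land = 9.16×10^6 J/(m²·K).
A ∝ 1/C ⇒ A_land = A_ocean × C_ocean/C_land = 0.619 × 43.2 = 26.7 K.

26.7 K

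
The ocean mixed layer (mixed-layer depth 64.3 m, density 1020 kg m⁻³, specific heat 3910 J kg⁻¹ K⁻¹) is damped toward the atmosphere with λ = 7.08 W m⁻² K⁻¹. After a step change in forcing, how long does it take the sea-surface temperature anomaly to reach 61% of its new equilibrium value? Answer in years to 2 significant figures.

1.1 years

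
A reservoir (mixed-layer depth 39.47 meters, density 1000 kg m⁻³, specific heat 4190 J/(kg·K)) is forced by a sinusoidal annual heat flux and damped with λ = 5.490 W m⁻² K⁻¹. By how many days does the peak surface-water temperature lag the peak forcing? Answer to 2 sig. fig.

82 days

Areal heat capacity C = ρ c_p D = 1000 × 4190 × 39.47 = 1.65×10^8 J/(m^2 K).
ω = 2π / 3.15×10^7 s = 1.99×10^-7 s⁻¹.
Phase lag φ = arctan(Cω/λ) = arctan(32.9/5.490) = 1.41 rad.
Time lag = φ / ω = 1.41 / 1.99×10^-7 = 7.06×10^6 s = 81.7 days.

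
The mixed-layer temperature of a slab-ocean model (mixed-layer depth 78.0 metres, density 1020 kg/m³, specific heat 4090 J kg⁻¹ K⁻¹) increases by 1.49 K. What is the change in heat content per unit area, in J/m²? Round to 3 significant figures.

Areal heat capacity C = ρ c_p D = 1020 × 4090 × 78.0 = 3.25×10^8 J/(m^2 K).
ΔQ = C ΔT = 3.25×10^8 × 1.49 = 4.85×10^8 J/m².

4.85×10^8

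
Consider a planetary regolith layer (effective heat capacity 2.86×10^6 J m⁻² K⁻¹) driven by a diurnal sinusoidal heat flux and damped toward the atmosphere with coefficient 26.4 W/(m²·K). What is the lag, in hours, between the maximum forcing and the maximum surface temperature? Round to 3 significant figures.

Areal heat capacity C = 2.86×10^6 J m⁻² K⁻¹ (given).
ω = 2π / 86400 s = 7.27×10^-5 s⁻¹.
Phase lag φ = arctan(Cω/λ) = arctan(208/26.4) = 1.44 rad.
Time lag = φ / ω = 1.44 / 7.27×10^-5 = 19900 s = 5.52 hours.

5.52 hours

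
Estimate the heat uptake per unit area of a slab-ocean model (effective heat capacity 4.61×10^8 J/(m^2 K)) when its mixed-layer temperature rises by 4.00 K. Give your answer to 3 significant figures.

1.84×10^9

Areal heat capacity C = 4.61×10^8 J/(m^2 K) (given).
ΔQ = C ΔT = 4.61×10^8 × 4.00 = 1.84×10^9 J/m².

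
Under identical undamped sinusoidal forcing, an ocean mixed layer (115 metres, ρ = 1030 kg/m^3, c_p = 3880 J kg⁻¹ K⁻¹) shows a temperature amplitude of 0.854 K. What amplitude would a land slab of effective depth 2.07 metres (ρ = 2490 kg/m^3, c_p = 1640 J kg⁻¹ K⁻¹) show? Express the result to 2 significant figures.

C_ocean = 4.60×10^8 J/(m²·K); C_land = 8.45×10^6 J/(m²·K).
A ∝ 1/C ⇒ A_land = A_ocean × C_ocean/C_land = 0.854 × 54.4 = 46.4 K.

46 K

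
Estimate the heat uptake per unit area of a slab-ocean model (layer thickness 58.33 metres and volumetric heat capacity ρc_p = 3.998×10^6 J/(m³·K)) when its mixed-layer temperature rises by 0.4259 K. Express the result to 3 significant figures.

Areal heat capacity C = ρc_p × D = 3.998×10^6 × 58.33 = 2.33×10^8 J/(m^2 K).
ΔQ = C ΔT = 2.33×10^8 × 0.4259 = 9.93×10^7 J/m².

9.93×10^7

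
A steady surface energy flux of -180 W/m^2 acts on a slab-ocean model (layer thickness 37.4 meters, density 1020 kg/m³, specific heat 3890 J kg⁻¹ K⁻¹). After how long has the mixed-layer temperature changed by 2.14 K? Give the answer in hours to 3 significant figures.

490 hours

Areal heat capacity C = ρ c_p D = 1020 × 3890 × 37.4 = 1.48×10^8 J/(m^2 K).
Time required: Δt = C ΔT / F = 1.48×10^8 × -2.14 / -180 = 1.76×10^6 s.
In hours: 1.76×10^6 s / (3600 s/hour) = 490 hours.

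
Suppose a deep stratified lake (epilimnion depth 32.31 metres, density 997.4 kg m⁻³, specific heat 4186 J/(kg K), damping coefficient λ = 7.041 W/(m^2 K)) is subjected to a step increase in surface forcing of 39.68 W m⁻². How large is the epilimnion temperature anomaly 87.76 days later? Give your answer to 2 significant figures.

Areal heat capacity C = ρ c_p D = 997.4 × 4186 × 32.31 = 1.35×10^8 J m⁻² K⁻¹.
τ = C / λ = 1.35×10^8 / 7.041 = 1.92×10^7 s.
Equilibrium anomaly ΔT_eq = F / λ = 39.68 / 7.041 = 5.64 K.
t = 87.76 days = 7.58×10^6 s, so t/τ = 0.396.
ΔT(t) = ΔT_eq (1 − e^(−t/τ)) = 5.64 × (1 − e^−0.396) = 1.84 K.

1.8 K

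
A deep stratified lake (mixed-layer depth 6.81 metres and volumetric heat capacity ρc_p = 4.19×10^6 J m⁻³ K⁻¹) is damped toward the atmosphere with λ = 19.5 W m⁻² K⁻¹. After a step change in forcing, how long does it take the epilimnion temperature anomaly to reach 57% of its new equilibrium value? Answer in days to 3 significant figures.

14.3 days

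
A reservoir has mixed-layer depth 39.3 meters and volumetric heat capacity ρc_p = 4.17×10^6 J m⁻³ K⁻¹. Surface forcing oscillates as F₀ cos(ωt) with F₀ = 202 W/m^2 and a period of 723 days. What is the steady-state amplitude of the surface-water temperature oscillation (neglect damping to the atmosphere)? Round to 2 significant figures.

Areal heat capacity C = ρc_p × D = 4.17×10^6 × 39.3 = 1.64×10^8 J/(m^2 K).
Angular frequency ω = 2π / T = 2π / 6.25×10^7 s = 1.01×10^-7 s⁻¹.
Cω = 1.64×10^8 × 1.01×10^-7 = 16.5 W/(m²·K).
Amplitude A = F₀ / (Cω) = 202 / 16.5 = 12.3 K.

12 K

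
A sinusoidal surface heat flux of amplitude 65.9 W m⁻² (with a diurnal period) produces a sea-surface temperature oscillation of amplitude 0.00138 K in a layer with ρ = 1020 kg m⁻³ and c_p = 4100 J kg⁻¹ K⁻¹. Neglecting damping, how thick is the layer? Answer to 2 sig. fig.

ω = 2π / 86400 s = 7.27×10^-5 s⁻¹.
Required C = F₀ / (A ω) = 65.9 / (0.00138 × 7.27×10^-5) = 6.57×10^8 J/(m²·K).
D = C / (ρ c_p) = 6.57×10^8 / (1020 × 4100) = 157 m.

160 m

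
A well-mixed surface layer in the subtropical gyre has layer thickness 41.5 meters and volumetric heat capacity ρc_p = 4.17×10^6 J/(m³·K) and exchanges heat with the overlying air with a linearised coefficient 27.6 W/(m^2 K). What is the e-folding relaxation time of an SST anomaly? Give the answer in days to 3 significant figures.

72.6 days

Areal heat capacity C = ρc_p × D = 4.17×10^6 × 41.5 = 1.73×10^8 J/(m²·K).
Relaxation time τ = C / λ = 1.73×10^8 / 27.6 = 6.27×10^6 s.
In days: 6.27×10^6 s / (86400 s/day) = 72.6 days.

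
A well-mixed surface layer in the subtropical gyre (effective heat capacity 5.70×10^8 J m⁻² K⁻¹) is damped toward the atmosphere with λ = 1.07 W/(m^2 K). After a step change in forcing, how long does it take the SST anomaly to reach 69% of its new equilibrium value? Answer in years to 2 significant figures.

20 years

Areal heat capacity C = 5.70×10^8 J m⁻² K⁻¹ (given).
τ = C / λ = 5.70×10^8 / 1.07 = 5.33×10^8 s.
Fraction reached: 1 − e^(−t/τ) = 0.69 ⇒ t = −τ ln(1 − 0.69) = τ × 1.17.
t = 6.24×10^8 s = 19.8 years.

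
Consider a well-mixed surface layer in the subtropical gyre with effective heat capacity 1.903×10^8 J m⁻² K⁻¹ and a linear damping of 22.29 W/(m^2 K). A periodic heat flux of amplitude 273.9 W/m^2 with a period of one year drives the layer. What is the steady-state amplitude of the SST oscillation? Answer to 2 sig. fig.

Areal heat capacity C = 1.903×10^8 J m⁻² K⁻¹ (given).
Angular frequency ω = 2π / T = 2π / 3.15×10^7 s = 1.99×10^-7 s⁻¹.
√((Cω)² + λ²) = √((37.9)² + 22.29²) = 44.0 W/(m²·K).
Amplitude A = F₀ / √((Cω)²+λ²) = 273.9 / 44.0 = 6.23 K.

6.2 K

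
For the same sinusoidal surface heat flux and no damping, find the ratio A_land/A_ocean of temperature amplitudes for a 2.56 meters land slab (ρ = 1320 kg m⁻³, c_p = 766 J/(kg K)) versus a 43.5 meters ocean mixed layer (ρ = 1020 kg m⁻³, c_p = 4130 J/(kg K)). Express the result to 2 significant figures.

C_ocean = 1020 × 4130 × 43.5 = 1.83×10^8 J/(m²·K).
C_land = 1320 × 766 × 2.56 = 2.59×10^6 J/(m²·K).
Undamped amplitude ∝ 1/C, so A_land/A_ocean = C_ocean/C_land = 70.8.

71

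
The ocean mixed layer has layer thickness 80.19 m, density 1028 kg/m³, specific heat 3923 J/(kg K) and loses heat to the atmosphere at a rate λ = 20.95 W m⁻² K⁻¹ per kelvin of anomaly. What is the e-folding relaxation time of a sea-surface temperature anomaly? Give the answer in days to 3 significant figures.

179 days

Areal heat capacity C = ρ c_p D = 1028 × 3923 × 80.19 = 3.23×10^8 J/(m²·K).
Relaxation time τ = C / λ = 3.23×10^8 / 20.95 = 1.54×10^7 s.
In days: 1.54×10^7 s / (86400 s/day) = 179 days.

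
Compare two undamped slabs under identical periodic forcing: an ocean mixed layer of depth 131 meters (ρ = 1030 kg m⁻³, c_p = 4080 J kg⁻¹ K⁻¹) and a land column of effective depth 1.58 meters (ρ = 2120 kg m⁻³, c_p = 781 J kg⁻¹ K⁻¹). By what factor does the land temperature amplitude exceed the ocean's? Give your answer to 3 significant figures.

210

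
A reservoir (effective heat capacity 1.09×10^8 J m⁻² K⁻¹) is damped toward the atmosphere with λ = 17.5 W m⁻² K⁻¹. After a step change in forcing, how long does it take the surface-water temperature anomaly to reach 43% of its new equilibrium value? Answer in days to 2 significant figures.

Areal heat capacity C = 1.09×10^8 J m⁻² K⁻¹ (given).
τ = C / λ = 1.09×10^8 / 17.5 = 6.23×10^6 s.
Fraction reached: 1 − e^(−t/τ) = 0.43 ⇒ t = −τ ln(1 − 0.43) = τ × 0.562.
t = 3.50×10^6 s = 40.5 days.

41 days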